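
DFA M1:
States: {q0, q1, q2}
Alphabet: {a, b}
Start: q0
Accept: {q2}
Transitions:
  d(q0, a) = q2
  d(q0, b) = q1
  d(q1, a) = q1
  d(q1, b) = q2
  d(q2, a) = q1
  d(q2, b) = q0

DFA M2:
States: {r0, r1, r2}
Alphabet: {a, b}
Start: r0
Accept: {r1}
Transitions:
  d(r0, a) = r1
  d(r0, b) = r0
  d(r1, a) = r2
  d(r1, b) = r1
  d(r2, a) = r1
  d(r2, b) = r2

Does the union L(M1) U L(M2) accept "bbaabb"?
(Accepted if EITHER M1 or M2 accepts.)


M1: final=q0 accepted=False
M2: final=r2 accepted=False

No, union rejects (neither accepts)


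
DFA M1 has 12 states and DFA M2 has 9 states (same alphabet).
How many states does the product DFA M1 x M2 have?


Product construction pairs every M1 state with every M2 state.
12 * 9 = 108

108


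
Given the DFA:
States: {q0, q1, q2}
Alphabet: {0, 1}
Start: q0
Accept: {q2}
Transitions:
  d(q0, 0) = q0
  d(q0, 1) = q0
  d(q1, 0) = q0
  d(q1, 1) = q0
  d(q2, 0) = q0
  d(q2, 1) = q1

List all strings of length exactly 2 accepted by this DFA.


All strings of length 2: 4 total
Accepted: 0

None


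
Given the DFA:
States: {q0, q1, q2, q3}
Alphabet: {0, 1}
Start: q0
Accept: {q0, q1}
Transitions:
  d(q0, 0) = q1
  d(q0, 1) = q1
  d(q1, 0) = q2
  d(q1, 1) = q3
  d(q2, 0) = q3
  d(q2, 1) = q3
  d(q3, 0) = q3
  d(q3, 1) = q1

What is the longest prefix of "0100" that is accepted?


Run the DFA, marking each prefix where the state is accepting:
  "" -> q0 [accept]
  "0" -> q1 [accept]
  "01" -> q3 [reject]
  "010" -> q3 [reject]
  "0100" -> q3 [reject]

"0"


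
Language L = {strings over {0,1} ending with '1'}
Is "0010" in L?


last symbol = '0'

No, "0010" is not in L


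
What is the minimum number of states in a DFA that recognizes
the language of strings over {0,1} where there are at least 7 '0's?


States: count = 0, 1, ..., 6, and a final '>= 7' state.
Total: 7 + 1 = 8. Accept = '>= 7' state.

8


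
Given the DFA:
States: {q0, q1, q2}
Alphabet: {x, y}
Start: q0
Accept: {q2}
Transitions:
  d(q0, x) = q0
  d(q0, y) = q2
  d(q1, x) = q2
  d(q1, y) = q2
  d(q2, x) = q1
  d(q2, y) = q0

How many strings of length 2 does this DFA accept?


Enumerating all length-2 strings:
  "xx" -> q0 [reject]
  "xy" -> q2 [accept]
  "yx" -> q1 [reject]
  "yy" -> q0 [reject]

1 out of 4


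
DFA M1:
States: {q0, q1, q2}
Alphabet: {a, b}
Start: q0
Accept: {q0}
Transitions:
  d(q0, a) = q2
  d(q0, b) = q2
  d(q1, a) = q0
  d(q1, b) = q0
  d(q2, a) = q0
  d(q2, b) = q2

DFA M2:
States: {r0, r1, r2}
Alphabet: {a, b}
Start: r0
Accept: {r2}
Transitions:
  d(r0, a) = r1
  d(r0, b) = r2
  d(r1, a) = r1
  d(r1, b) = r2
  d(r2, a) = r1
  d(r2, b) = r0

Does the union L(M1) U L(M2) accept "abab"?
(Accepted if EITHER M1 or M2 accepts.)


M1: final=q2 accepted=False
M2: final=r2 accepted=True

Yes, union accepts


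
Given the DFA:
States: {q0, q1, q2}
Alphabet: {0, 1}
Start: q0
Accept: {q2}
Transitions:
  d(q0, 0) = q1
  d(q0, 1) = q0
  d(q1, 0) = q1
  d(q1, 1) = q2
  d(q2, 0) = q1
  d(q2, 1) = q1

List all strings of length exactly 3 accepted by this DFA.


All strings of length 3: 8 total
Accepted: 2

"001", "101"


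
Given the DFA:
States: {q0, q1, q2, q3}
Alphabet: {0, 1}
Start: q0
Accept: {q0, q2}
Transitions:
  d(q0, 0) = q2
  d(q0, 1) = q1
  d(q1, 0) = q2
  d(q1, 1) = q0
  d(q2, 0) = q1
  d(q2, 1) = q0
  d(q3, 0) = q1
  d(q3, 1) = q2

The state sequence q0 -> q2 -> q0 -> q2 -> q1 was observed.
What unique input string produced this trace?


Trace back each transition to find the symbol:
  q0 --[0]--> q2
  q2 --[1]--> q0
  q0 --[0]--> q2
  q2 --[0]--> q1

"0100"


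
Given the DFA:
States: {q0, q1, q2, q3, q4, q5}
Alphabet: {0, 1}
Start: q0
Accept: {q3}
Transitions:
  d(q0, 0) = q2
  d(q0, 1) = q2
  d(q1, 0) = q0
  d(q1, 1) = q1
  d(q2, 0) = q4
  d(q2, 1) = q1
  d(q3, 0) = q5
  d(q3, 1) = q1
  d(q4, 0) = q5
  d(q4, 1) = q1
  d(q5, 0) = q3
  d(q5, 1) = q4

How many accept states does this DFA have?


Accept states listed: {q3}
Counting: q3(1)

1


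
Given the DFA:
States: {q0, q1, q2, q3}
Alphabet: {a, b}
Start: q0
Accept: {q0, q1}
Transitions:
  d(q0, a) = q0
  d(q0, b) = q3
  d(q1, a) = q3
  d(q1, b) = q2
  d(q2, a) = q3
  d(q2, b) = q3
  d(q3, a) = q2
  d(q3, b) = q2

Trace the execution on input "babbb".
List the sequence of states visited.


Input: babbb
d(q0, b) = q3
d(q3, a) = q2
d(q2, b) = q3
d(q3, b) = q2
d(q2, b) = q3


q0 -> q3 -> q2 -> q3 -> q2 -> q3


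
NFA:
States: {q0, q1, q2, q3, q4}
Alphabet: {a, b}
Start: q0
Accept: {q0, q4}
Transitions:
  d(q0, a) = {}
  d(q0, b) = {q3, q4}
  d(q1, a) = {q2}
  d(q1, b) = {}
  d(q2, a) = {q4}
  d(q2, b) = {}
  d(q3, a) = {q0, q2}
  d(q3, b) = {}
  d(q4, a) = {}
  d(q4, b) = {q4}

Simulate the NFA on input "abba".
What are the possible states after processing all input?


Start: {q0}
  --a--> {}
  --b--> {}
  --b--> {}
  --a--> {}

{} (empty set, no valid transitions)


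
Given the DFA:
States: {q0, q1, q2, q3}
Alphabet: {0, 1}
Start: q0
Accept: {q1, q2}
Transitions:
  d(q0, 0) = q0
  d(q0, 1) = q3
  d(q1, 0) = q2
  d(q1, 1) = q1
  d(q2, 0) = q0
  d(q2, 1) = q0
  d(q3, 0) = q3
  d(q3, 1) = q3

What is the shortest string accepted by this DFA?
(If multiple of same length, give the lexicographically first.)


BFS by string length (lex-first path to each state shown):
  len 0: q0<-""
  len 1: q0<-"0", q3<-"1"
  len 2: q0<-"00", q3<-"01"
  len 3: q0<-"000", q3<-"001"
  len 4: q0<-"0000", q3<-"0001"
  len 5: q0<-"00000", q3<-"00001"
  len 6: q0<-"000000", q3<-"000001"
  len 7: q0<-"0000000", q3<-"0000001"
  len 8: q0<-"00000000", q3<-"00000001"

No string accepted (empty language)


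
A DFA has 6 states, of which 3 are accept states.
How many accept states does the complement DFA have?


Complement swaps accept and non-accept states.
6 - 3 = 3

3


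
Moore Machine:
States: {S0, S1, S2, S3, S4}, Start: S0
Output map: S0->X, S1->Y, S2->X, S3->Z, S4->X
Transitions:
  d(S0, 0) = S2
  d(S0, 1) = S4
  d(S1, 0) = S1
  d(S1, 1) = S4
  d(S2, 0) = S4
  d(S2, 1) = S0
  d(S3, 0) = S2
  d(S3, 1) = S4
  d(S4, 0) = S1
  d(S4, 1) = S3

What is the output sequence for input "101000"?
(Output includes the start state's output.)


Start: S0 (output X)
  --1--> S4 (output X)
  --0--> S1 (output Y)
  --1--> S4 (output X)
  --0--> S1 (output Y)
  --0--> S1 (output Y)
  --0--> S1 (output Y)

"XXYXYYY"


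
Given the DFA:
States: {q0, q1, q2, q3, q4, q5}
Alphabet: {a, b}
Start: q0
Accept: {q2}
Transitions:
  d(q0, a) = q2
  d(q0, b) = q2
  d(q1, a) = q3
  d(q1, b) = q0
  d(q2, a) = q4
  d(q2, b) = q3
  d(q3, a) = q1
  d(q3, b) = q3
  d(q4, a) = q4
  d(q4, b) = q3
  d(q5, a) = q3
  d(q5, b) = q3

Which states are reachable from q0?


BFS from q0:
  layer 0: {q0}
  layer 1: {q2}
  layer 2: {q3, q4}
  layer 3: {q1}

{q0, q1, q2, q3, q4}


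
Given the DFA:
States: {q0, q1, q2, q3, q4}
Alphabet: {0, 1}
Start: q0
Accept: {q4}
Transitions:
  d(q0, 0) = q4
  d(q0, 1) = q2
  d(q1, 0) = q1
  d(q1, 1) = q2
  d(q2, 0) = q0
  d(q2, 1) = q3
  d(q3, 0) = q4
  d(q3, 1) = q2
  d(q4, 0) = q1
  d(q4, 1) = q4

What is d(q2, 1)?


Looking up transition d(q2, 1)

q3


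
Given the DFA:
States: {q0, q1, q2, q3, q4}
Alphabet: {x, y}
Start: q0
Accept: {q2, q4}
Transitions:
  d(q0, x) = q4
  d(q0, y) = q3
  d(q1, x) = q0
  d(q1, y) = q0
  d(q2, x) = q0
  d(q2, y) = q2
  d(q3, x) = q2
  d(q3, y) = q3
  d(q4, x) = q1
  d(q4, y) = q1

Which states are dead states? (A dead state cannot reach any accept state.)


Forward reachability from each state:
  q0 -> reaches accept state q2 (live)
  q1 -> reaches accept state q2 (live)
  q2 -> reaches accept state q2 (live)
  q3 -> reaches accept state q2 (live)
  q4 -> reaches accept state q2 (live)

None (all states can reach an accept state)


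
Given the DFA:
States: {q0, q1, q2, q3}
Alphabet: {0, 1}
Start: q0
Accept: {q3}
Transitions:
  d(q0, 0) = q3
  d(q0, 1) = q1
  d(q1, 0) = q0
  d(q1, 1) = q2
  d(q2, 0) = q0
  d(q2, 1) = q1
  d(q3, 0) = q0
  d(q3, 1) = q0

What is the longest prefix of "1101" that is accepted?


Run the DFA, marking each prefix where the state is accepting:
  "" -> q0 [reject]
  "1" -> q1 [reject]
  "11" -> q2 [reject]
  "110" -> q0 [reject]
  "1101" -> q1 [reject]

No prefix is accepted


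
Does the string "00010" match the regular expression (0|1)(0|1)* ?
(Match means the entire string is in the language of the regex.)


|string| = 5; first = '0'; last = '0'

Yes, "00010" matches (0|1)(0|1)*


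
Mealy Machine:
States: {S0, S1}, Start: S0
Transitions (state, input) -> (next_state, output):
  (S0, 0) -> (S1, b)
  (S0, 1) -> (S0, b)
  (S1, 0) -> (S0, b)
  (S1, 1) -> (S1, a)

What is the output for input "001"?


Step-by-step:
  (S0, 0) -> (S1, b)
  (S1, 0) -> (S0, b)
  (S0, 1) -> (S0, b)

"bbb"


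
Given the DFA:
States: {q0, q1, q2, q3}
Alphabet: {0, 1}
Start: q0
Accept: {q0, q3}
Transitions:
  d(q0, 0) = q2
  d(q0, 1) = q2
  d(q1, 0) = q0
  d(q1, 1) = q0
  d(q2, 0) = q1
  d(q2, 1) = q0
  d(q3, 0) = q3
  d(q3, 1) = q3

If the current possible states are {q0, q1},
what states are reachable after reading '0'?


Apply transition on '0' from each current state:
  d(q0, 0) = q2
  d(q1, 0) = q0

{q0, q2}


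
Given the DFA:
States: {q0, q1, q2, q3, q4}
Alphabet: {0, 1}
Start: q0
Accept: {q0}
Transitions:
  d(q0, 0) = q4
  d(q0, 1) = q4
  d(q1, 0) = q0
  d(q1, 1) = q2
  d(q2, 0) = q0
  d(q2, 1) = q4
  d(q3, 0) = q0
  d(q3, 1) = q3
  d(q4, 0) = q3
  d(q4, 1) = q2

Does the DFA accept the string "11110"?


Trace: q0 -> q4 -> q2 -> q4 -> q2 -> q0
Final state: q0
Accept states: {q0}

Yes, accepted (final state q0 is an accept state)


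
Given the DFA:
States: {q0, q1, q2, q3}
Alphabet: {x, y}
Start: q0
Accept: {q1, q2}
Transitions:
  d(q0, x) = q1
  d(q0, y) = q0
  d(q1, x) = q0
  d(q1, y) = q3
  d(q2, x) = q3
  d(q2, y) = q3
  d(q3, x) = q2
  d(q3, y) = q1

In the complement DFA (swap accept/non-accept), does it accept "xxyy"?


Trace: q0 -> q1 -> q0 -> q0 -> q0
Final: q0
Original accept: {q1, q2}
Complement: q0 is not in original accept

Yes, complement accepts (original rejects)


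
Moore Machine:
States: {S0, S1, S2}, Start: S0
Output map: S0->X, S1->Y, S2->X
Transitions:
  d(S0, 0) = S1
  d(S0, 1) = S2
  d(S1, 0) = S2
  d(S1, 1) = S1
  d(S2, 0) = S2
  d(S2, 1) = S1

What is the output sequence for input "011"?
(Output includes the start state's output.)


Start: S0 (output X)
  --0--> S1 (output Y)
  --1--> S1 (output Y)
  --1--> S1 (output Y)

"XYYY"


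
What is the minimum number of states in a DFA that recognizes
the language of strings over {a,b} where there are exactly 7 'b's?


States: count = 0, 1, ..., 7 (that's 8 states), plus a dead state for count > 7.
Total: 8 + 1 = 9. Accept = count-7 state.

9


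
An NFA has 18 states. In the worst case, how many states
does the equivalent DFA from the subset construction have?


Subset construction: one DFA state per subset of NFA states.
2^18 = 262144

262144


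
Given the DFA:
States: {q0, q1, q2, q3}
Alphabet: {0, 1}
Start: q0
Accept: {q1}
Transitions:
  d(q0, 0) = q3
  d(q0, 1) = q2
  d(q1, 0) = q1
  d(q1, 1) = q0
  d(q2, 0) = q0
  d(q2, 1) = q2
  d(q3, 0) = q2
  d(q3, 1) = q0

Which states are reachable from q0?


BFS from q0:
  layer 0: {q0}
  layer 1: {q2, q3}

{q0, q2, q3}


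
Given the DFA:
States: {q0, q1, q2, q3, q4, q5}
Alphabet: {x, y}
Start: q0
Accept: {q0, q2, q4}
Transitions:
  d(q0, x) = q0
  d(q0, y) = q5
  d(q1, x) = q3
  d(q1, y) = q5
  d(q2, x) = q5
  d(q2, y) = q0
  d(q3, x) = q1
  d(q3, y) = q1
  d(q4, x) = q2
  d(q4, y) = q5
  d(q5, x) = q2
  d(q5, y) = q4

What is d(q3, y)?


Looking up transition d(q3, y)

q1


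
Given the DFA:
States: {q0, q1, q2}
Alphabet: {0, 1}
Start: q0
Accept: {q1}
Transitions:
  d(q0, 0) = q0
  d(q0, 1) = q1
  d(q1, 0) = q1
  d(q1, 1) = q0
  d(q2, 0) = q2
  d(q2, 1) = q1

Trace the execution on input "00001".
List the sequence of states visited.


Input: 00001
d(q0, 0) = q0
d(q0, 0) = q0
d(q0, 0) = q0
d(q0, 0) = q0
d(q0, 1) = q1


q0 -> q0 -> q0 -> q0 -> q0 -> q1


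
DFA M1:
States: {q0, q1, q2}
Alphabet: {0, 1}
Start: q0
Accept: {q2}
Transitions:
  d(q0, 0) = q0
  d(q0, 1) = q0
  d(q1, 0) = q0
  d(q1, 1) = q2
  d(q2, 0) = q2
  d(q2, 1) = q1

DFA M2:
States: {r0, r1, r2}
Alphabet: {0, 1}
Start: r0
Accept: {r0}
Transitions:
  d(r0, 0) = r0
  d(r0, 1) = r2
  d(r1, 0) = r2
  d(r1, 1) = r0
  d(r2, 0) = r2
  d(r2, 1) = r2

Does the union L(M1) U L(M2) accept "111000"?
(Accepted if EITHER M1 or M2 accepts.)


M1: final=q0 accepted=False
M2: final=r2 accepted=False

No, union rejects (neither accepts)


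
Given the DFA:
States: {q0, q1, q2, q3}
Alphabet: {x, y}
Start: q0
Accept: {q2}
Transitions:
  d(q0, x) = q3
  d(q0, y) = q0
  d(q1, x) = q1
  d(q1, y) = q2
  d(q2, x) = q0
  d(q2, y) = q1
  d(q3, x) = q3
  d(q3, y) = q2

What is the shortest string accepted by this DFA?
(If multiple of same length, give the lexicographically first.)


BFS by string length (lex-first path to each state shown):
  len 0: q0<-""
  len 1: q0<-"y", q3<-"x"
  len 2: q0<-"yy", q2<-"xy", q3<-"xx"
Found accept state at length 2.

"xy"


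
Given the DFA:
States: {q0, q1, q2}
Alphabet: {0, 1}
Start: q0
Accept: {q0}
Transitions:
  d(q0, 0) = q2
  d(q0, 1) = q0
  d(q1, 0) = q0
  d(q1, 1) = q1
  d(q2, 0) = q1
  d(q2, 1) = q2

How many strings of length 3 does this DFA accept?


Enumerating all length-3 strings:
  "000" -> q0 [accept]
  "001" -> q1 [reject]
  "010" -> q1 [reject]
  "011" -> q2 [reject]
  "100" -> q1 [reject]
  "101" -> q2 [reject]
  "110" -> q2 [reject]
  "111" -> q0 [accept]

2 out of 8


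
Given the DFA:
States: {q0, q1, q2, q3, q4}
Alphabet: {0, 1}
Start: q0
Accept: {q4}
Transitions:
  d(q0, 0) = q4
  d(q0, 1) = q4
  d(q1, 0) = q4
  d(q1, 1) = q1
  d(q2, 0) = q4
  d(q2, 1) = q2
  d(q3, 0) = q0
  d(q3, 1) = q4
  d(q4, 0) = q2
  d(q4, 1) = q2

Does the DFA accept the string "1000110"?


Trace: q0 -> q4 -> q2 -> q4 -> q2 -> q2 -> q2 -> q4
Final state: q4
Accept states: {q4}

Yes, accepted (final state q4 is an accept state)


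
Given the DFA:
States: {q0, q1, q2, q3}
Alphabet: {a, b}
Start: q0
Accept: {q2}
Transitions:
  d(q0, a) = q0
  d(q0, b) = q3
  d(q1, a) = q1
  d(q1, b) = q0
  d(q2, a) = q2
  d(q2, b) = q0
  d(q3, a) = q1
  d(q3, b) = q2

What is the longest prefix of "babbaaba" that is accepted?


Run the DFA, marking each prefix where the state is accepting:
  "" -> q0 [reject]
  "b" -> q3 [reject]
  "ba" -> q1 [reject]
  "bab" -> q0 [reject]
  "babb" -> q3 [reject]
  "babba" -> q1 [reject]
  "babbaa" -> q1 [reject]
  "babbaab" -> q0 [reject]
  "babbaaba" -> q0 [reject]

No prefix is accepted


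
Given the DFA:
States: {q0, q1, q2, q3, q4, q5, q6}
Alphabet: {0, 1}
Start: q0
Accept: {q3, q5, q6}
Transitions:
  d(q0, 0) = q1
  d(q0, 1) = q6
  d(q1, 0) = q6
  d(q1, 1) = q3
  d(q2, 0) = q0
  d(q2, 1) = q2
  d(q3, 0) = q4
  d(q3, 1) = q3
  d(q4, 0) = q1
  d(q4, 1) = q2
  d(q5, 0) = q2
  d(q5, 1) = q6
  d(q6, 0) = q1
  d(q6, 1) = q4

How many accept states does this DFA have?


Accept states listed: {q3, q5, q6}
Counting: q3(1) q5(2) q6(3)

3


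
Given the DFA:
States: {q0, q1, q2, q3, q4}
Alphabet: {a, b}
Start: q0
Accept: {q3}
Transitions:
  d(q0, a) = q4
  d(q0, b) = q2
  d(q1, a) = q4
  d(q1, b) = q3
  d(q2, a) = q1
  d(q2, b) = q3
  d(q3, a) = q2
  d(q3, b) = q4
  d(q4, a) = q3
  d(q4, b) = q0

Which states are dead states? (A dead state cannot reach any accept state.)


Forward reachability from each state:
  q0 -> reaches accept state q3 (live)
  q1 -> reaches accept state q3 (live)
  q2 -> reaches accept state q3 (live)
  q3 -> reaches accept state q3 (live)
  q4 -> reaches accept state q3 (live)

None (all states can reach an accept state)


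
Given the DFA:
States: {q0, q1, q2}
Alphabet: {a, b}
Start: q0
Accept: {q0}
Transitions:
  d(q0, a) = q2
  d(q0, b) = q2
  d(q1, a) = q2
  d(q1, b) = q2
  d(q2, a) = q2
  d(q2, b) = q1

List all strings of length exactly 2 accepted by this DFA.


All strings of length 2: 4 total
Accepted: 0

None


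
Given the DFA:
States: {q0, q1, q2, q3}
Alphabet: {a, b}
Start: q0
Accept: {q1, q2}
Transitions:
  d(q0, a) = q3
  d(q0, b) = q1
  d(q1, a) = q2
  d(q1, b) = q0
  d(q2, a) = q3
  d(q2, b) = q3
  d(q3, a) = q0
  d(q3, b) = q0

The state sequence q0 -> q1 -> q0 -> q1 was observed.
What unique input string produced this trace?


Trace back each transition to find the symbol:
  q0 --[b]--> q1
  q1 --[b]--> q0
  q0 --[b]--> q1

"bbb"


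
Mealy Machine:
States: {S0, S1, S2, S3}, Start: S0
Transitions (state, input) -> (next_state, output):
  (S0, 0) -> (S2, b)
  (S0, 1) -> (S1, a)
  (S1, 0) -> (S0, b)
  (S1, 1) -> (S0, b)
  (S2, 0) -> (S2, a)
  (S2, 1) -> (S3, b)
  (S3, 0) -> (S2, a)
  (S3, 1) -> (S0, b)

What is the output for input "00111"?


Step-by-step:
  (S0, 0) -> (S2, b)
  (S2, 0) -> (S2, a)
  (S2, 1) -> (S3, b)
  (S3, 1) -> (S0, b)
  (S0, 1) -> (S1, a)

"babba"


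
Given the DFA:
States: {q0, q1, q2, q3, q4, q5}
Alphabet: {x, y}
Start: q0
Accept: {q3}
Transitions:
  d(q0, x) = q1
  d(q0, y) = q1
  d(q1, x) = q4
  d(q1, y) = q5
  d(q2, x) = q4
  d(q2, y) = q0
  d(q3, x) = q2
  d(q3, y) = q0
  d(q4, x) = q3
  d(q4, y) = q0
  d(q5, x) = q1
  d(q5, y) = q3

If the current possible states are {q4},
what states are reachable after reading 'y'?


Apply transition on 'y' from each current state:
  d(q4, y) = q0

{q0}


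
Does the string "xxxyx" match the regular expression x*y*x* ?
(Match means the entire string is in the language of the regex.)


|string| = 5; first = 'x'; last = 'x'

Yes, "xxxyx" matches x*y*x*


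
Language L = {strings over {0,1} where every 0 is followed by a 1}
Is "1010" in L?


'00' present: False; ends with '0': True

No, "1010" is not in L


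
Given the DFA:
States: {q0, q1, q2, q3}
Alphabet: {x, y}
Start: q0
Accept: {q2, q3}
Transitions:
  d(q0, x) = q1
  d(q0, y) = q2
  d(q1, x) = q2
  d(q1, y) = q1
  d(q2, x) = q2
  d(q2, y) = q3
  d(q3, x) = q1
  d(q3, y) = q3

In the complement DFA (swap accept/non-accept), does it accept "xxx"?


Trace: q0 -> q1 -> q2 -> q2
Final: q2
Original accept: {q2, q3}
Complement: q2 is in original accept

No, complement rejects (original accepts)


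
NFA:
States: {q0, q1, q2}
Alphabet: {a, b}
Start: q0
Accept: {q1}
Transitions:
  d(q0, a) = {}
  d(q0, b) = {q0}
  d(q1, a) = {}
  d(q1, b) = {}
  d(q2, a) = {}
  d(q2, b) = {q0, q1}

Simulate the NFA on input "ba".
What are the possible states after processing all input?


Start: {q0}
  --b--> {q0}
  --a--> {}

{} (empty set, no valid transitions)


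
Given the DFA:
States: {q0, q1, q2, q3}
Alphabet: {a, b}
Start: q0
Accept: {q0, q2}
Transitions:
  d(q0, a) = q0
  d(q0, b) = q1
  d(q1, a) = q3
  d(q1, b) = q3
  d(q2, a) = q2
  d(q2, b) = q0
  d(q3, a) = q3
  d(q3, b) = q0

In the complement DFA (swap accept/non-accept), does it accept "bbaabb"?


Trace: q0 -> q1 -> q3 -> q3 -> q3 -> q0 -> q1
Final: q1
Original accept: {q0, q2}
Complement: q1 is not in original accept

Yes, complement accepts (original rejects)


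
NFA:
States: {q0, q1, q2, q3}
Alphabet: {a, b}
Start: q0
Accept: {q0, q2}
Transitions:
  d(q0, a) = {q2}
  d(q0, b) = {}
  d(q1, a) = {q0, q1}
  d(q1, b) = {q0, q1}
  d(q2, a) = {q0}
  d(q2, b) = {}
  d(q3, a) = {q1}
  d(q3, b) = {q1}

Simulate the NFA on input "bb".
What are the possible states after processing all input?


Start: {q0}
  --b--> {}
  --b--> {}

{} (empty set, no valid transitions)


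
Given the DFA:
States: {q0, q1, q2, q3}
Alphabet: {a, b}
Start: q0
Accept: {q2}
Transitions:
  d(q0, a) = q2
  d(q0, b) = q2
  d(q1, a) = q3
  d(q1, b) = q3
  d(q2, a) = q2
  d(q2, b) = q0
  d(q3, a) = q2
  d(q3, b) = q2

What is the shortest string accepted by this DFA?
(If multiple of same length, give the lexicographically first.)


BFS by string length (lex-first path to each state shown):
  len 0: q0<-""
  len 1: q2<-"a"
Found accept state at length 1.

"a"


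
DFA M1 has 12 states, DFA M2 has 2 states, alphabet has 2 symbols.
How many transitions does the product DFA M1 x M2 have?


Product DFA has 12 * 2 = 24 states.
Each has 2 transitions: 24 * 2 = 48

48


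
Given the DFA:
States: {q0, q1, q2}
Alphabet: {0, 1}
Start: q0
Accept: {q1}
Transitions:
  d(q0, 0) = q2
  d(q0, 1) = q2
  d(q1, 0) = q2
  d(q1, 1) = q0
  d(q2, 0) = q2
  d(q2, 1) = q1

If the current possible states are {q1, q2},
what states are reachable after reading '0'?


Apply transition on '0' from each current state:
  d(q1, 0) = q2
  d(q2, 0) = q2

{q2}


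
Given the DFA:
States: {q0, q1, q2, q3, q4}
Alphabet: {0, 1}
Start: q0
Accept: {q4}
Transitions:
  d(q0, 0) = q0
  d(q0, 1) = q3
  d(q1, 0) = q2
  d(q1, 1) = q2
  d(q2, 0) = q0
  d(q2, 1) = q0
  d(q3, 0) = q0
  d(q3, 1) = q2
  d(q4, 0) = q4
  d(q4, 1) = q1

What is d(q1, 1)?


Looking up transition d(q1, 1)

q2


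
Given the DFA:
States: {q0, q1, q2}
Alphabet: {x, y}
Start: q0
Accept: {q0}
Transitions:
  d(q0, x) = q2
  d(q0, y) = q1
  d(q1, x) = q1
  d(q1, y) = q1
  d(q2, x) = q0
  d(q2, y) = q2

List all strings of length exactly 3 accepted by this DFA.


All strings of length 3: 8 total
Accepted: 1

"xyx"


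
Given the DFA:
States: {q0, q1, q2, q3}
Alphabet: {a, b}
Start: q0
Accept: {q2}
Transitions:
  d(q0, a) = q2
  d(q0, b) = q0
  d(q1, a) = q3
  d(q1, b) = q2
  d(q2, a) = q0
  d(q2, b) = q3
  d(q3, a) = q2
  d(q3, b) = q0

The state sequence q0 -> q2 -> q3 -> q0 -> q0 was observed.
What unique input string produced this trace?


Trace back each transition to find the symbol:
  q0 --[a]--> q2
  q2 --[b]--> q3
  q3 --[b]--> q0
  q0 --[b]--> q0

"abbb"


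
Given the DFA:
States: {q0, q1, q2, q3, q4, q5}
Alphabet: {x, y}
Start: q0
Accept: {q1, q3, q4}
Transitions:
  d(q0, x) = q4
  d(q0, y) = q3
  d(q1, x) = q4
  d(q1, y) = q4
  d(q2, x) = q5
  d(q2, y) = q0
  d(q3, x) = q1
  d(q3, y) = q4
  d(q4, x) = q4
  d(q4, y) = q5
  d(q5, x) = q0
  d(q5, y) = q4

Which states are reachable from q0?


BFS from q0:
  layer 0: {q0}
  layer 1: {q3, q4}
  layer 2: {q1, q5}

{q0, q1, q3, q4, q5}


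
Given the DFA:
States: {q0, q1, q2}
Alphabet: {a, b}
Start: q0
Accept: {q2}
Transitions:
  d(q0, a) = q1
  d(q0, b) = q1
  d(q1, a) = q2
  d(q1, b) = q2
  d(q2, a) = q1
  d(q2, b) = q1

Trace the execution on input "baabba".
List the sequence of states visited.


Input: baabba
d(q0, b) = q1
d(q1, a) = q2
d(q2, a) = q1
d(q1, b) = q2
d(q2, b) = q1
d(q1, a) = q2


q0 -> q1 -> q2 -> q1 -> q2 -> q1 -> q2


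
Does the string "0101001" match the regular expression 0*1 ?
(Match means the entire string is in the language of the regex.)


|string| = 7; first = '0'; last = '1'

No, "0101001" does not match 0*1


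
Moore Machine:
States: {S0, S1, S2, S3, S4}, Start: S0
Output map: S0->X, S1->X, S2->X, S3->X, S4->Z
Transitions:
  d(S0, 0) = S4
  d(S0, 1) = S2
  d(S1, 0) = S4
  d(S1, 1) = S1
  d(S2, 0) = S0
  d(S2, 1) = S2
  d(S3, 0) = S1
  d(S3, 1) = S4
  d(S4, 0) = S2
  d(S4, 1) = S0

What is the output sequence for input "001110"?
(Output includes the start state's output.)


Start: S0 (output X)
  --0--> S4 (output Z)
  --0--> S2 (output X)
  --1--> S2 (output X)
  --1--> S2 (output X)
  --1--> S2 (output X)
  --0--> S0 (output X)

"XZXXXXX"


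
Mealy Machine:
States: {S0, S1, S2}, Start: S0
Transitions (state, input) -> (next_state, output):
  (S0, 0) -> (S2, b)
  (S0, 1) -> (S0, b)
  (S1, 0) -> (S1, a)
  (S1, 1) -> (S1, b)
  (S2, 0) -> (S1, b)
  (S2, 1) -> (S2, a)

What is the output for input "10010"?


Step-by-step:
  (S0, 1) -> (S0, b)
  (S0, 0) -> (S2, b)
  (S2, 0) -> (S1, b)
  (S1, 1) -> (S1, b)
  (S1, 0) -> (S1, a)

"bbbba"


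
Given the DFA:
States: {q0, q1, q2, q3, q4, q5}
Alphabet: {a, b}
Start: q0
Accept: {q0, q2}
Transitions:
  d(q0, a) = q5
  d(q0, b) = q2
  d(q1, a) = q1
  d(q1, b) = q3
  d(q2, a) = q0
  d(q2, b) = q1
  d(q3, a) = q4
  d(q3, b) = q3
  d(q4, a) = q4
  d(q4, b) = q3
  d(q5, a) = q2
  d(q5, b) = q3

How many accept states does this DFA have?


Accept states listed: {q0, q2}
Counting: q0(1) q2(2)

2


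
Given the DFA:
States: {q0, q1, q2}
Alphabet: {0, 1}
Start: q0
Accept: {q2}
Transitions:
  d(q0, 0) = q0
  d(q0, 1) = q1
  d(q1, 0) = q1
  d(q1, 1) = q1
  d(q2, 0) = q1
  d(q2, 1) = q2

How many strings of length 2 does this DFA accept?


Enumerating all length-2 strings:
  "00" -> q0 [reject]
  "01" -> q1 [reject]
  "10" -> q1 [reject]
  "11" -> q1 [reject]

0 out of 4


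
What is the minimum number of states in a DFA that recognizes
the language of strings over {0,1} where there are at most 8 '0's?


States: count = 0, 1, ..., 8 (all accepting; 9 states), plus a dead state for count > 8.
Total: 9 + 1 = 10.

10


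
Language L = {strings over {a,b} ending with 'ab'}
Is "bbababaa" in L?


last two symbols = 'aa'

No, "bbababaa" is not in L


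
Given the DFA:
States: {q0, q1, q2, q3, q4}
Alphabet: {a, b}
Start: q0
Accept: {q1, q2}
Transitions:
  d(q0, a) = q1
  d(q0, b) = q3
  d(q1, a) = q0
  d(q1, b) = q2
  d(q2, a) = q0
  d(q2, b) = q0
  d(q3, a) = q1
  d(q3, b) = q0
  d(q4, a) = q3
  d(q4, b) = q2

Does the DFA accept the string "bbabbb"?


Trace: q0 -> q3 -> q0 -> q1 -> q2 -> q0 -> q3
Final state: q3
Accept states: {q1, q2}

No, rejected (final state q3 is not an accept state)


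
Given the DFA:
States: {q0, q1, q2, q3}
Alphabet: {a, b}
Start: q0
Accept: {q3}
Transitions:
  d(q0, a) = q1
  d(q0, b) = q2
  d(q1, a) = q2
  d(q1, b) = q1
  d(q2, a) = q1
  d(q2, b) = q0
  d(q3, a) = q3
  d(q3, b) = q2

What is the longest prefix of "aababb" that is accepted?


Run the DFA, marking each prefix where the state is accepting:
  "" -> q0 [reject]
  "a" -> q1 [reject]
  "aa" -> q2 [reject]
  "aab" -> q0 [reject]
  "aaba" -> q1 [reject]
  "aabab" -> q1 [reject]
  "aababb" -> q1 [reject]

No prefix is accepted


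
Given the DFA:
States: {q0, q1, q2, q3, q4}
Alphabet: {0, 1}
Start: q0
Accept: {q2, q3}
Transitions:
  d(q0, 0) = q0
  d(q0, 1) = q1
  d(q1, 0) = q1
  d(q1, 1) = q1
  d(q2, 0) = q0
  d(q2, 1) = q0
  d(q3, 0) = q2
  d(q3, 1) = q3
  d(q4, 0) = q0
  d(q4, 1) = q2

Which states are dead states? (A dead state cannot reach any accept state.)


Forward reachability from each state:
  q0 -> reaches {q0, q1}, no accept state (dead)
  q1 -> reaches {q1}, no accept state (dead)
  q2 -> reaches accept state q2 (live)
  q3 -> reaches accept state q2 (live)
  q4 -> reaches accept state q2 (live)

{q0, q1}


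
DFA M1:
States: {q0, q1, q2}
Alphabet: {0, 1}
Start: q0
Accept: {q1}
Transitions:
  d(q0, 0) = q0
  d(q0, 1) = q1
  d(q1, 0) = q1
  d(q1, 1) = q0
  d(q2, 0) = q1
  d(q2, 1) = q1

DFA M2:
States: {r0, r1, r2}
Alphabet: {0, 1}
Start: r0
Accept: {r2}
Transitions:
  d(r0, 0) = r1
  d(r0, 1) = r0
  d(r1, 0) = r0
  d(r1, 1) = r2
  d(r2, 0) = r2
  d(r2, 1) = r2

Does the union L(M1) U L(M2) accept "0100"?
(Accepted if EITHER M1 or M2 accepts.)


M1: final=q1 accepted=True
M2: final=r2 accepted=True

Yes, union accepts


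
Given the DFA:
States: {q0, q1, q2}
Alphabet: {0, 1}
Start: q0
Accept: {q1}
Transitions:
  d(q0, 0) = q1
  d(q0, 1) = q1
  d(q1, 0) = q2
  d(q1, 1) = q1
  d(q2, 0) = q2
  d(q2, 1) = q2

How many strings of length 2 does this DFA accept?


Enumerating all length-2 strings:
  "00" -> q2 [reject]
  "01" -> q1 [accept]
  "10" -> q2 [reject]
  "11" -> q1 [accept]

2 out of 4


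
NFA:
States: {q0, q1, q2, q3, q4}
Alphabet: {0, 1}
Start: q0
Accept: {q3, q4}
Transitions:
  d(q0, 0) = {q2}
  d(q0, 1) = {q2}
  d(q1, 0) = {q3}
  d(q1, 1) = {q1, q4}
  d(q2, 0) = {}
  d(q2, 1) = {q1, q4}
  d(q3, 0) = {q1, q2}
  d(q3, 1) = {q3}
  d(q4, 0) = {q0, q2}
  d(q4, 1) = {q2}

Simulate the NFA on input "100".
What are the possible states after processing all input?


Start: {q0}
  --1--> {q2}
  --0--> {}
  --0--> {}

{} (empty set, no valid transitions)


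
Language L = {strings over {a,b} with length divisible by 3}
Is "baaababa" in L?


length = 8; 8 mod 3 = 2

No, "baaababa" is not in L


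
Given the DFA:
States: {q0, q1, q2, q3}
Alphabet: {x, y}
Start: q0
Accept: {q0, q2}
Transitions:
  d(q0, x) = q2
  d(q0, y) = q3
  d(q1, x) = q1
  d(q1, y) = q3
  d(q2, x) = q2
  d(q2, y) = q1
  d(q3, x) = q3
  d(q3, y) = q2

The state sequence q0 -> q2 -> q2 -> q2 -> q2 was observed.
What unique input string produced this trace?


Trace back each transition to find the symbol:
  q0 --[x]--> q2
  q2 --[x]--> q2
  q2 --[x]--> q2
  q2 --[x]--> q2

"xxxx"


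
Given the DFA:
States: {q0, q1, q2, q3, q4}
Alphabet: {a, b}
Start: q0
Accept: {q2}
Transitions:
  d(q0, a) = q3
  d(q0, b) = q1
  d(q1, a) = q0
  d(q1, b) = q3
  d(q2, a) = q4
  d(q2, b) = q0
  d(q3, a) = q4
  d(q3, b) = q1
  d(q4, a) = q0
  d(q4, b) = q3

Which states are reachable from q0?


BFS from q0:
  layer 0: {q0}
  layer 1: {q1, q3}
  layer 2: {q4}

{q0, q1, q3, q4}


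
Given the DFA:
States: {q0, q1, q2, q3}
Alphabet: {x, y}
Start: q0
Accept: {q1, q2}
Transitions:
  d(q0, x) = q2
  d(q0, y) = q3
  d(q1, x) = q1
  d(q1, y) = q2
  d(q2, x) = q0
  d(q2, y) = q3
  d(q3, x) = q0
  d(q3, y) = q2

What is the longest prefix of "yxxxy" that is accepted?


Run the DFA, marking each prefix where the state is accepting:
  "" -> q0 [reject]
  "y" -> q3 [reject]
  "yx" -> q0 [reject]
  "yxx" -> q2 [accept]
  "yxxx" -> q0 [reject]
  "yxxxy" -> q3 [reject]

"yxx"


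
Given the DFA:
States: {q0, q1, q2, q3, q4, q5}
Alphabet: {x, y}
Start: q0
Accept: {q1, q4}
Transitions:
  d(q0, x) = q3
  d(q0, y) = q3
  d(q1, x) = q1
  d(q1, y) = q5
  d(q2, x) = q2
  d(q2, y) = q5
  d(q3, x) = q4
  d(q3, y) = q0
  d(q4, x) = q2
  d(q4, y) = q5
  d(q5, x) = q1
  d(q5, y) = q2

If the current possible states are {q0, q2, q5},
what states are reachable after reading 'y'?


Apply transition on 'y' from each current state:
  d(q0, y) = q3
  d(q2, y) = q5
  d(q5, y) = q2

{q2, q3, q5}


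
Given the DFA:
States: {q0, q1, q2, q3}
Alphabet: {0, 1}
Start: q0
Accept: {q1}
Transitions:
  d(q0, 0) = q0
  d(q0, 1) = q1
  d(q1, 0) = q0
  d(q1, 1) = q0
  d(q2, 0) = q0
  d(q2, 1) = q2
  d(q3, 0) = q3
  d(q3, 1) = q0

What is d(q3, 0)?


Looking up transition d(q3, 0)

q3


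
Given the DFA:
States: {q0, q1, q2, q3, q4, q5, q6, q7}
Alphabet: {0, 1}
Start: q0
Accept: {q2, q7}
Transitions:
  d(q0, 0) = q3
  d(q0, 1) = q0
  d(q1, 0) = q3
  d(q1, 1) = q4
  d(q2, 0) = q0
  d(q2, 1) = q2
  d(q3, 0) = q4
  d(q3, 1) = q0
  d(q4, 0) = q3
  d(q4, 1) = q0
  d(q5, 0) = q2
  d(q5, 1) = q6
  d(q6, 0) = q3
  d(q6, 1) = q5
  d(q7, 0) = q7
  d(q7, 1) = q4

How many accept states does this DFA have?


Accept states listed: {q2, q7}
Counting: q2(1) q7(2)

2


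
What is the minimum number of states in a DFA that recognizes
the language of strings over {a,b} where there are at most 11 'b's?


States: count = 0, 1, ..., 11 (all accepting; 12 states), plus a dead state for count > 11.
Total: 12 + 1 = 13.

13


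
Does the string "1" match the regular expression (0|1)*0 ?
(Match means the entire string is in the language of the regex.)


|string| = 1; first = '1'; last = '1'

No, "1" does not match (0|1)*0


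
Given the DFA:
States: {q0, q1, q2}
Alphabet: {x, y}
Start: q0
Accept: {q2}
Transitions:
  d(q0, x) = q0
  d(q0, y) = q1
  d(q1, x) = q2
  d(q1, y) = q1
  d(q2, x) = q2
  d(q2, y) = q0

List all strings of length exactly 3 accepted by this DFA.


All strings of length 3: 8 total
Accepted: 3

"xyx", "yxx", "yyx"


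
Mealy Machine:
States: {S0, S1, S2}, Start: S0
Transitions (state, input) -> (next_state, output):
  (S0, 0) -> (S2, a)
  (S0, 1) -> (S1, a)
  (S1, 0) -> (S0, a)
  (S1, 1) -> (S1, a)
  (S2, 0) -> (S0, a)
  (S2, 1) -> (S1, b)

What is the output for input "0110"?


Step-by-step:
  (S0, 0) -> (S2, a)
  (S2, 1) -> (S1, b)
  (S1, 1) -> (S1, a)
  (S1, 0) -> (S0, a)

"abaa"


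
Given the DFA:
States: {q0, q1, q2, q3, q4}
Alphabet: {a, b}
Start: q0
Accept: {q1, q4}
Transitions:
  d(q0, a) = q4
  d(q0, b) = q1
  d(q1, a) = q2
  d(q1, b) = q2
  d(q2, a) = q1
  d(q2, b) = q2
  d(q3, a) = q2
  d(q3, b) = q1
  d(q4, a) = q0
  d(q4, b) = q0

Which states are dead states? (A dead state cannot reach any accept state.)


Forward reachability from each state:
  q0 -> reaches accept state q1 (live)
  q1 -> reaches accept state q1 (live)
  q2 -> reaches accept state q1 (live)
  q3 -> reaches accept state q1 (live)
  q4 -> reaches accept state q1 (live)

None (all states can reach an accept state)


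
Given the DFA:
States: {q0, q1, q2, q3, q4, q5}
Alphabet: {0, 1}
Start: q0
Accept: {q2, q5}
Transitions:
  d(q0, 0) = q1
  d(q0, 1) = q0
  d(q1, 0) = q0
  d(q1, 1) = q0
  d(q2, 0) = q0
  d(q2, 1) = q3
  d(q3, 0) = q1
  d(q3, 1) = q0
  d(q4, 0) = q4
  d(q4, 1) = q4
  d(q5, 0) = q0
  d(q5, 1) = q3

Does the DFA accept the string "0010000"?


Trace: q0 -> q1 -> q0 -> q0 -> q1 -> q0 -> q1 -> q0
Final state: q0
Accept states: {q2, q5}

No, rejected (final state q0 is not an accept state)


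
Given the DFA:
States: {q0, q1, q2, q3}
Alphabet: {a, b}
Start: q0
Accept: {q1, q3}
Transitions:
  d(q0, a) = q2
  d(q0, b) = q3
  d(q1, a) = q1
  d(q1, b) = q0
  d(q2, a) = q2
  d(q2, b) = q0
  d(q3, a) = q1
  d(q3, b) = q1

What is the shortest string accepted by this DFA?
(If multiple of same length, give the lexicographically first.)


BFS by string length (lex-first path to each state shown):
  len 0: q0<-""
  len 1: q2<-"a", q3<-"b"
Found accept state at length 1.

"b"


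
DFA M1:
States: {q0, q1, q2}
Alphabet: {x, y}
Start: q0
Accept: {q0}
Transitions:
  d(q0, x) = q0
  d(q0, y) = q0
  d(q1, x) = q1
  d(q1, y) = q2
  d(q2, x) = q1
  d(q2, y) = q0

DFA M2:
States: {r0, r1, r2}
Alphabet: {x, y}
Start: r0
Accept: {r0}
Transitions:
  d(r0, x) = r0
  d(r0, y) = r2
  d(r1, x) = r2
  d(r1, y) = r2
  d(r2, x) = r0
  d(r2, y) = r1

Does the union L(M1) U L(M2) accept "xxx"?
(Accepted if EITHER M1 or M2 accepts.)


M1: final=q0 accepted=True
M2: final=r0 accepted=True

Yes, union accepts


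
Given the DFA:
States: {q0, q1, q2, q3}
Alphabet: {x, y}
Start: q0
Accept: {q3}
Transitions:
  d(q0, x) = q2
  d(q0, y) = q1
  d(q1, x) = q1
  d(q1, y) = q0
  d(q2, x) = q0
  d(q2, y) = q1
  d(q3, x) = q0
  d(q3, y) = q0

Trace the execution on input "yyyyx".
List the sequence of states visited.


Input: yyyyx
d(q0, y) = q1
d(q1, y) = q0
d(q0, y) = q1
d(q1, y) = q0
d(q0, x) = q2


q0 -> q1 -> q0 -> q1 -> q0 -> q2


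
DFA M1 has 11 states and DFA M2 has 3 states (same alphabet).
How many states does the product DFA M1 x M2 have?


Product construction pairs every M1 state with every M2 state.
11 * 3 = 33

33


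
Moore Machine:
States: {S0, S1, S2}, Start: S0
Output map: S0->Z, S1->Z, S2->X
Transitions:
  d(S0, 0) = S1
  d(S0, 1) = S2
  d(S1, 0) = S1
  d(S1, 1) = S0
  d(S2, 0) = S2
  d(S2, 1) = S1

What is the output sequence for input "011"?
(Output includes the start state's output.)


Start: S0 (output Z)
  --0--> S1 (output Z)
  --1--> S0 (output Z)
  --1--> S2 (output X)

"ZZZX"


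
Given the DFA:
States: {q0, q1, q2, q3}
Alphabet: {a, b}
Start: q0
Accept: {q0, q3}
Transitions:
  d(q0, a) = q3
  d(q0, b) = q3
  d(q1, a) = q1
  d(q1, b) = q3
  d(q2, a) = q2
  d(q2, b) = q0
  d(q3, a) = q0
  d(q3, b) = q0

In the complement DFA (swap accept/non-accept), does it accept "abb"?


Trace: q0 -> q3 -> q0 -> q3
Final: q3
Original accept: {q0, q3}
Complement: q3 is in original accept

No, complement rejects (original accepts)


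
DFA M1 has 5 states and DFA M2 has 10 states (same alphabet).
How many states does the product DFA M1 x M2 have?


Product construction pairs every M1 state with every M2 state.
5 * 10 = 50

50


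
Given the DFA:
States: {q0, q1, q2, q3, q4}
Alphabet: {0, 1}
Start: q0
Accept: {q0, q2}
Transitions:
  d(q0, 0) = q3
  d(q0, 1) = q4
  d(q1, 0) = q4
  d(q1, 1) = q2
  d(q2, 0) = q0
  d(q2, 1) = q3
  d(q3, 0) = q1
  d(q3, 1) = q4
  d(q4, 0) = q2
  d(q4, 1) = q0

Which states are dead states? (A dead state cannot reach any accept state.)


Forward reachability from each state:
  q0 -> reaches accept state q0 (live)
  q1 -> reaches accept state q0 (live)
  q2 -> reaches accept state q0 (live)
  q3 -> reaches accept state q0 (live)
  q4 -> reaches accept state q0 (live)

None (all states can reach an accept state)


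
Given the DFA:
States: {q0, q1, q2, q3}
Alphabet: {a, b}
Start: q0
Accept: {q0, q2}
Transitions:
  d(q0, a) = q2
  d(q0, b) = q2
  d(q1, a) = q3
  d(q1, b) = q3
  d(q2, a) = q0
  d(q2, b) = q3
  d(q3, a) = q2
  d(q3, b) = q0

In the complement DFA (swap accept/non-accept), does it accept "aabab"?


Trace: q0 -> q2 -> q0 -> q2 -> q0 -> q2
Final: q2
Original accept: {q0, q2}
Complement: q2 is in original accept

No, complement rejects (original accepts)


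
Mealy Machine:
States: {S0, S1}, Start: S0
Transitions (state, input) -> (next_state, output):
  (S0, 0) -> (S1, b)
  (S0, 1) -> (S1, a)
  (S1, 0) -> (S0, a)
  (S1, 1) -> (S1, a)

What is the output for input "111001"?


Step-by-step:
  (S0, 1) -> (S1, a)
  (S1, 1) -> (S1, a)
  (S1, 1) -> (S1, a)
  (S1, 0) -> (S0, a)
  (S0, 0) -> (S1, b)
  (S1, 1) -> (S1, a)

"aaaaba"


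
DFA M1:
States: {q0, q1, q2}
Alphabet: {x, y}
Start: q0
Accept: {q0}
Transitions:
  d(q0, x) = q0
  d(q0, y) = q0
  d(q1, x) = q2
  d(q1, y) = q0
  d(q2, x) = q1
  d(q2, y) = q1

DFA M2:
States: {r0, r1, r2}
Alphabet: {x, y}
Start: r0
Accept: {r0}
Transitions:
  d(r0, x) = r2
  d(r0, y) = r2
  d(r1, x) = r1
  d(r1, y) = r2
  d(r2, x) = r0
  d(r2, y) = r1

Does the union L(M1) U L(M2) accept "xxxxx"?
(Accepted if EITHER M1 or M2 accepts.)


M1: final=q0 accepted=True
M2: final=r2 accepted=False

Yes, union accepts


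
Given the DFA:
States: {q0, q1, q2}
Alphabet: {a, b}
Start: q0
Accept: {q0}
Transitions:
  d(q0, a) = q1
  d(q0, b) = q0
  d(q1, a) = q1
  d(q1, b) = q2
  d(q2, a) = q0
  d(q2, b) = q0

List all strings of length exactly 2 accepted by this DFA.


All strings of length 2: 4 total
Accepted: 1

"bb"


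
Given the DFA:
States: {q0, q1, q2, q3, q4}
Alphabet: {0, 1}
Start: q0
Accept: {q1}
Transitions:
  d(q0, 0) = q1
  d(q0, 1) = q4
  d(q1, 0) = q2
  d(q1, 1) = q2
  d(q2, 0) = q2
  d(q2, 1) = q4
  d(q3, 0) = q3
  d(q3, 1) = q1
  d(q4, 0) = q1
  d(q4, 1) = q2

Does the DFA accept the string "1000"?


Trace: q0 -> q4 -> q1 -> q2 -> q2
Final state: q2
Accept states: {q1}

No, rejected (final state q2 is not an accept state)


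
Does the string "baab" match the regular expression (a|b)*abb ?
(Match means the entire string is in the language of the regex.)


|string| = 4; first = 'b'; last = 'b'

No, "baab" does not match (a|b)*abb


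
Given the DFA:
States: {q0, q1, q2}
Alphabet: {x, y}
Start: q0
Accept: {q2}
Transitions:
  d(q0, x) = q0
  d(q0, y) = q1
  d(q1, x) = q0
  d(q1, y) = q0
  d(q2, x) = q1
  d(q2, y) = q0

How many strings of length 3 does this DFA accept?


Enumerating all length-3 strings:
  "xxx" -> q0 [reject]
  "xxy" -> q1 [reject]
  "xyx" -> q0 [reject]
  "xyy" -> q0 [reject]
  "yxx" -> q0 [reject]
  "yxy" -> q1 [reject]
  "yyx" -> q0 [reject]
  "yyy" -> q1 [reject]

0 out of 8


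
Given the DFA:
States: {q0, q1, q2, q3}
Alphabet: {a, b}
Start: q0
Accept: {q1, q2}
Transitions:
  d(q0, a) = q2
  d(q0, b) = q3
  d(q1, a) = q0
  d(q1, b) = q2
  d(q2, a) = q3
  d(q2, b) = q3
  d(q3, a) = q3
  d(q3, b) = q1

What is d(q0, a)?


Looking up transition d(q0, a)

q2


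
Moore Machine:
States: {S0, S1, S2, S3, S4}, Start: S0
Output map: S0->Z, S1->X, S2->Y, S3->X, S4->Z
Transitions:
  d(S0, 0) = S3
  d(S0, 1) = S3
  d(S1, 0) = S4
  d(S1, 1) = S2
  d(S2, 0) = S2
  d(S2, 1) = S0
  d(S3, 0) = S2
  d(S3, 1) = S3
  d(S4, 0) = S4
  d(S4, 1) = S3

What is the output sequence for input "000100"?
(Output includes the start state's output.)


Start: S0 (output Z)
  --0--> S3 (output X)
  --0--> S2 (output Y)
  --0--> S2 (output Y)
  --1--> S0 (output Z)
  --0--> S3 (output X)
  --0--> S2 (output Y)

"ZXYYZXY"


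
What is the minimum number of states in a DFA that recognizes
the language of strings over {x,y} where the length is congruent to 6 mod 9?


States track (length) mod 9.
Need 9 states: one per remainder 0..8; accept = remainder 6.

9


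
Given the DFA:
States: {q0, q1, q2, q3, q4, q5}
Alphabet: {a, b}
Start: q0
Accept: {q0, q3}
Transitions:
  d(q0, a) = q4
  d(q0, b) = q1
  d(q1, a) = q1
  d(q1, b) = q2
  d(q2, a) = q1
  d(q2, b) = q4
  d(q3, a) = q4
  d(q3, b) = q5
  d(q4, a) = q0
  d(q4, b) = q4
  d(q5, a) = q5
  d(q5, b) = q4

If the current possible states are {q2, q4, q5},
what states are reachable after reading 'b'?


Apply transition on 'b' from each current state:
  d(q2, b) = q4
  d(q4, b) = q4
  d(q5, b) = q4

{q4}
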